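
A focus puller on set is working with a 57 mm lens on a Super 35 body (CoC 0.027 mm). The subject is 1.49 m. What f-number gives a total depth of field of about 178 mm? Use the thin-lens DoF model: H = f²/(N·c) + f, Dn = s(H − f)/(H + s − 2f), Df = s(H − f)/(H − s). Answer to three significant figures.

Write h = H − f = f²/(N·c). The thin-lens limits are Dn = s·h/(h + (s−f)) and Df = s·h/(h − (s−f)), so DoF = Df − Dn = 2·s·(s−f)·h / (h² − (s−f)²).
That is a quadratic in h: DoF·h² − 2·s·(s−f)·h − DoF·(s−f)² = 0 ⇒ h = (s−f)·(s + √(s² + DoF²)) / DoF = 1433 × (1490 + √(1490² + 178²)) / 178 = 1433 × (1490 + 1500.59) / 178 ≈ 24076 mm.
Then N = f²/(c·h) = 57² / (0.027 × 24076) = 3249 / 650.05 ≈ 5.

f/5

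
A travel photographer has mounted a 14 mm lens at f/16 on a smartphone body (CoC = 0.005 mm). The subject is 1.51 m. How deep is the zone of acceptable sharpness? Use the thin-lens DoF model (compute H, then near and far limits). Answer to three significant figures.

Hyperfocal distance H = f²/(N·c) + f = 14²/(16 × 0.005) + 14 = 196/0.08 + 14 ≈ 2464.0 mm ≈ 2.464 m.
Near limit Dn = s·(H − f)/(H + s − 2f) = 1510 × (2464.0 − 14) / (2464.0 + 1510 − 2 × 14) = 1510 × 2450.0 / 3946.0 ≈ 937.5 mm.
Far limit Df = s·(H − f)/(H − s) = 1510 × (2464.0 − 14) / (2464.0 − 1510) = 1510 × 2450.0 / 954.0 ≈ 3877.9 mm.
Depth of field = Df − Dn = 3877.9 − 937.5 ≈ 2940.4 mm ≈ 2.94 m.

2.94 m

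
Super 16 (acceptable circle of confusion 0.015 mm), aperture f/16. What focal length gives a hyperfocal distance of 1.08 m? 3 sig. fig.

From H = f²/(N·c) + f, with f ≪ H: f ≈ √(H·N·c) = √(1080 × 16 × 0.015) = √259.20 ≈ 16.10 mm.
Exact: f² + N·c·f − N·c·H = 0 ⇒ f = (−N·c + √((N·c)² + 4·N·c·H))/2 = (−0.24 + √1036.9)/2 ≈ 15.980 mm ≈ 16.0 mm.

16.0 mm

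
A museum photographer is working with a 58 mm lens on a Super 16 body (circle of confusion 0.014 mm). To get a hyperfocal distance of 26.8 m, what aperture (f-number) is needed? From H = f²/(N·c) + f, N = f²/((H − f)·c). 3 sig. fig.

f/8.99

Rearrange H = f²/(N·c) + f for N: N = f² / ((H − f)·c).
N = 58² / ((26800 − 58) × 0.014) = 3364 / 374.4 ≈ 8.99.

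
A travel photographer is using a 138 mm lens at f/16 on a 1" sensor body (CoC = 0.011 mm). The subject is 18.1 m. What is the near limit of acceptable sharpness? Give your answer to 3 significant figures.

Hyperfocal distance H = f²/(N·c) + f = 138²/(16 × 0.011) + 138 = 19044/0.176 + 138 ≈ 108342.5 mm ≈ 108.3 m.
Near limit Dn = s·(H − f)/(H + s − 2f) = 18100 × (108342.5 − 138) / (108342.5 + 18100 − 2 × 138) = 18100 × 108204.5 / 126166.5 ≈ 15523 mm ≈ 15.5 m.

15.5 m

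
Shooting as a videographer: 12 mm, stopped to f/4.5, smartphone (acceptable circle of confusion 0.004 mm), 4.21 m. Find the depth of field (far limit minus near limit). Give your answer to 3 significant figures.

Hyperfocal distance H = f²/(N·c) + f = 12²/(4.5 × 0.004) + 12 = 144/0.018 + 12 ≈ 8012.0 mm ≈ 8.012 m.
Near limit Dn = s·(H − f)/(H + s − 2f) = 4210 × (8012.0 − 12) / (8012.0 + 4210 − 2 × 12) = 4210 × 8000.0 / 12198.0 ≈ 2761.1 mm.
Far limit Df = s·(H − f)/(H − s) = 4210 × (8012.0 − 12) / (8012.0 − 4210) = 4210 × 8000.0 / 3802.0 ≈ 8858.5 mm.
Depth of field = Df − Dn = 8858.5 − 2761.1 ≈ 6097.4 mm ≈ 6.10 m.

6.10 m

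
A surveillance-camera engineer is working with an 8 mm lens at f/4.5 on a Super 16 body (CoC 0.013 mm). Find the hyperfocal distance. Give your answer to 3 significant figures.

Hyperfocal distance H = f²/(N·c) + f = 8²/(4.5 × 0.013) + 8 = 64/0.0585 + 8 ≈ 1102.0 mm ≈ 1.10 m.

1.10 m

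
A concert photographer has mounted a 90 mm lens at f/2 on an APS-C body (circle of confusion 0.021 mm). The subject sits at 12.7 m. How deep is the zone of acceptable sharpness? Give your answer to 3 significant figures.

1.67 m

Hyperfocal distance H = f²/(N·c) + f = 90²/(2 × 0.021) + 90 = 8100/0.042 + 90 ≈ 192947.1 mm ≈ 192.9 m.
Near limit Dn = s·(H − f)/(H + s − 2f) = 12700 × (192947.1 − 90) / (192947.1 + 12700 − 2 × 90) = 12700 × 192857.1 / 205467.1 ≈ 11920.6 mm.
Far limit Df = s·(H − f)/(H − s) = 12700 × (192947.1 − 90) / (192947.1 − 12700) = 12700 × 192857.1 / 180247.1 ≈ 13588.5 mm.
Depth of field = Df − Dn = 13588.5 − 11920.6 ≈ 1667.9 mm ≈ 1.67 m.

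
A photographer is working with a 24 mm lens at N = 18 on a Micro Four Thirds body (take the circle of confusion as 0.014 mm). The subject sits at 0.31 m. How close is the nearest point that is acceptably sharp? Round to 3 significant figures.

276 mm

Hyperfocal distance H = f²/(N·c) + f = 24²/(18 × 0.014) + 24 = 576/0.252 + 24 ≈ 2309.7 mm ≈ 2.310 m.
Near limit Dn = s·(H − f)/(H + s − 2f) = 310 × (2309.7 − 24) / (2309.7 + 310 − 2 × 24) = 310 × 2285.7 / 2571.7 ≈ 275.52 mm.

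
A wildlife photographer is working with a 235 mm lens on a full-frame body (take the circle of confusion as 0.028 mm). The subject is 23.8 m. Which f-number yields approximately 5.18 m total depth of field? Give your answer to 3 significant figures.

f/9

Write h = H − f = f²/(N·c). The thin-lens limits are Dn = s·h/(h + (s−f)) and Df = s·h/(h − (s−f)), so DoF = Df − Dn = 2·s·(s−f)·h / (h² − (s−f)²).
That is a quadratic in h: DoF·h² − 2·s·(s−f)·h − DoF·(s−f)² = 0 ⇒ h = (s−f)·(s + √(s² + DoF²)) / DoF = 23565 × (23800 + √(23800² + 5180²)) / 5180 = 23565 × (23800 + 24357.2) / 5180 ≈ 219078 mm.
Then N = f²/(c·h) = 235² / (0.028 × 219078) = 55225 / 6134.2 ≈ 9.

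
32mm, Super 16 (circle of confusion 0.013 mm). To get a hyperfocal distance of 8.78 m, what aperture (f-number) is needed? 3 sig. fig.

Rearrange H = f²/(N·c) + f for N: N = f² / ((H − f)·c).
N = 32² / ((8780 − 32) × 0.013) = 1024 / 113.7 ≈ 9.

f/9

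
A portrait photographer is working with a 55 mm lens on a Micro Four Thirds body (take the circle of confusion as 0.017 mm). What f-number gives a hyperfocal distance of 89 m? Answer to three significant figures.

f/2.00

Rearrange H = f²/(N·c) + f for N: N = f² / ((H − f)·c).
N = 55² / ((89000 − 55) × 0.017) = 3025 / 1512 ≈ 2.00.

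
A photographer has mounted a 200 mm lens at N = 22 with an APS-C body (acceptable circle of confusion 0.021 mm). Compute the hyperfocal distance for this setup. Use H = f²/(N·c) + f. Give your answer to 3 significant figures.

Hyperfocal distance H = f²/(N·c) + f = 200²/(22 × 0.021) + 200 = 40000/0.462 + 200 ≈ 86780.1 mm ≈ 86.8 m.

86.8 m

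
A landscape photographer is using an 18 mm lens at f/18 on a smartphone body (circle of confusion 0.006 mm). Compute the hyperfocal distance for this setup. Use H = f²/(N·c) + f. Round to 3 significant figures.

3.02 m

Hyperfocal distance H = f²/(N·c) + f = 18²/(18 × 0.006) + 18 = 324/0.108 + 18 ≈ 3018.0 mm ≈ 3.02 m.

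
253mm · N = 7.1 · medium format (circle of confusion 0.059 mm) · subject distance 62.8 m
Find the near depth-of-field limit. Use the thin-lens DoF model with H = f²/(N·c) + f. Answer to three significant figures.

44.6 m

Hyperfocal distance H = f²/(N·c) + f = 253²/(7.1 × 0.059) + 253 = 64009/0.4189 + 253 ≈ 153055.6 mm ≈ 153.1 m.
Near limit Dn = s·(H − f)/(H + s − 2f) = 62800 × (153055.6 − 253) / (153055.6 + 62800 − 2 × 253) = 62800 × 152802.6 / 215349.6 ≈ 44560 mm ≈ 44.6 m.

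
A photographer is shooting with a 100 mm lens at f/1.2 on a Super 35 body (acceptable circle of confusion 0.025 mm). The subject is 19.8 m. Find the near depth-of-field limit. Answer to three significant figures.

Hyperfocal distance H = f²/(N·c) + f = 100²/(1.2 × 0.025) + 100 = 10000/0.03 + 100 ≈ 333433.3 mm ≈ 333.4 m.
Near limit Dn = s·(H − f)/(H + s − 2f) = 19800 × (333433.3 − 100) / (333433.3 + 19800 − 2 × 100) = 19800 × 333333.3 / 353033.3 ≈ 18695 mm ≈ 18.7 m.

18.7 m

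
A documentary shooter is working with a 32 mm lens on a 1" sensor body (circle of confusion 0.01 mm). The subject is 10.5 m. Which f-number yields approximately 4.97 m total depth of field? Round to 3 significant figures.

Write h = H − f = f²/(N·c). The thin-lens limits are Dn = s·h/(h + (s−f)) and Df = s·h/(h − (s−f)), so DoF = Df − Dn = 2·s·(s−f)·h / (h² − (s−f)²).
That is a quadratic in h: DoF·h² − 2·s·(s−f)·h − DoF·(s−f)² = 0 ⇒ h = (s−f)·(s + √(s² + DoF²)) / DoF = 10468 × (10500 + √(10500² + 4970²)) / 4970 = 10468 × (10500 + 11616.8) / 4970 ≈ 46583 mm.
Then N = f²/(c·h) = 32² / (0.01 × 46583) = 1024 / 465.83 ≈ 2.20.

f/2.20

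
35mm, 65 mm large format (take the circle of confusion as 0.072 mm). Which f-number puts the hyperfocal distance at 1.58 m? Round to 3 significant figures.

f/11

Rearrange H = f²/(N·c) + f for N: N = f² / ((H − f)·c).
N = 35² / ((1580 − 35) × 0.072) = 1225 / 111.2 ≈ 11.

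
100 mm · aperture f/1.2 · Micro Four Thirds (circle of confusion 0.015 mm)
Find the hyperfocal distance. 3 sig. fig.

Hyperfocal distance H = f²/(N·c) + f = 100²/(1.2 × 0.015) + 100 = 10000/0.018 + 100 ≈ 555655.6 mm ≈ 556 m.

556 m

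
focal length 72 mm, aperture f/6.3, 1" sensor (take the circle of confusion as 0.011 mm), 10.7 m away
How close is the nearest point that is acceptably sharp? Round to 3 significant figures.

Hyperfocal distance H = f²/(N·c) + f = 72²/(6.3 × 0.011) + 72 = 5184/0.0693 + 72 ≈ 74877.2 mm ≈ 74.88 m.
Near limit Dn = s·(H − f)/(H + s − 2f) = 10700 × (74877.2 − 72) / (74877.2 + 10700 − 2 × 72) = 10700 × 74805.2 / 85433.2 ≈ 9368.9 mm ≈ 9.37 m.

9.37 m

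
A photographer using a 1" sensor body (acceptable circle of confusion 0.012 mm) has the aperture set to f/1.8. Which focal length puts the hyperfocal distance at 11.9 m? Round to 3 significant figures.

16.0 mm

From H = f²/(N·c) + f, with f ≪ H: f ≈ √(H·N·c) = √(11900 × 1.8 × 0.012) = √257.04 ≈ 16.03 mm.
The +f correction barely moves this — solving exactly, f² + N·c·f − N·c·H = 0 ⇒ f = (−N·c + √((N·c)² + 4·N·c·H))/2 = (−0.0216 + √1028.2)/2 ≈ 16.022 mm, so f ≈ 16.0 mm.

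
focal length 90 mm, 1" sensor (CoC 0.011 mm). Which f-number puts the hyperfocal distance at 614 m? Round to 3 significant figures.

Rearrange H = f²/(N·c) + f for N: N = f² / ((H − f)·c).
N = 90² / ((614000 − 90) × 0.011) = 8100 / 6753 ≈ 1.20.

f/1.20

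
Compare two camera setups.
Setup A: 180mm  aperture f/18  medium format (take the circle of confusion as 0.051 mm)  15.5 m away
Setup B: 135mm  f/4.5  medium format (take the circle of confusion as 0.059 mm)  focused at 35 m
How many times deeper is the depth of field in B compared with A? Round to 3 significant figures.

2.89

Setup A: H = 180²/(18×0.051) + 180 ≈ 35474.1 mm; DoF = Df − Dn = 27388 − 10808 ≈ 16580 mm.
Setup B: H = 135²/(4.5×0.059) + 135 ≈ 68779.1 mm; DoF = Df − Dn = 71125 − 23211 ≈ 47914 mm.
Ratio = 47914 / 16580 ≈ 2.89.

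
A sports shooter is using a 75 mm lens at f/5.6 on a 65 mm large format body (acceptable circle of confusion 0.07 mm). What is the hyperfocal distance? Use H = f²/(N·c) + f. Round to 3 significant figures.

Hyperfocal distance H = f²/(N·c) + f = 75²/(5.6 × 0.07) + 75 = 5625/0.392 + 75 ≈ 14424.5 mm ≈ 14.4 m.

14.4 m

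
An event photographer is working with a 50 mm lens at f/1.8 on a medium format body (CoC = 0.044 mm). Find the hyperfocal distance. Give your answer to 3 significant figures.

Hyperfocal distance H = f²/(N·c) + f = 50²/(1.8 × 0.044) + 50 = 2500/0.0792 + 50 ≈ 31615.7 mm ≈ 31.6 m.

31.6 m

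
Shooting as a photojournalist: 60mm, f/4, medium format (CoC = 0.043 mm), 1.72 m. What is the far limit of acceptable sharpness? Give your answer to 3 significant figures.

Hyperfocal distance H = f²/(N·c) + f = 60²/(4 × 0.043) + 60 = 3600/0.172 + 60 ≈ 20990.2 mm ≈ 20.99 m.
Far limit Df = s·(H − f)/(H − s) = 1720 × (20990.2 − 60) / (20990.2 − 1720) = 1720 × 20930.2 / 19270.2 ≈ 1868.2 mm ≈ 1.87 m.

1.87 m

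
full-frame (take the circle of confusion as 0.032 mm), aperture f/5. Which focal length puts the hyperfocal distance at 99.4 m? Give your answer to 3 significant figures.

From H = f²/(N·c) + f, with f ≪ H: f ≈ √(H·N·c) = √(99400 × 5 × 0.032) = √15904 ≈ 126.1 mm.
The +f correction barely moves this — solving exactly, f² + N·c·f − N·c·H = 0 ⇒ f = (−N·c + √((N·c)² + 4·N·c·H))/2 = (−0.16 + √63616)/2 ≈ 126.03 mm, so f ≈ 126 mm.

126 mm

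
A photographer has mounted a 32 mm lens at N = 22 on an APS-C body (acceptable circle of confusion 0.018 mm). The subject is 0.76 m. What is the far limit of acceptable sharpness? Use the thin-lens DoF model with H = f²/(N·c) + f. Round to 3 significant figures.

Hyperfocal distance H = f²/(N·c) + f = 32²/(22 × 0.018) + 32 = 1024/0.396 + 32 ≈ 2617.9 mm ≈ 2.618 m.
Far limit Df = s·(H − f)/(H − s) = 760 × (2617.9 − 32) / (2617.9 − 760) = 760 × 2585.9 / 1857.9 ≈ 1057.8 mm ≈ 1.06 m.

1.06 m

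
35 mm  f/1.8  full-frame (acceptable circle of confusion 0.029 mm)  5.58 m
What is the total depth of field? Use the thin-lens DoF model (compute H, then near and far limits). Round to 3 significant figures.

Hyperfocal distance H = f²/(N·c) + f = 35²/(1.8 × 0.029) + 35 = 1225/0.0522 + 35 ≈ 23502.4 mm ≈ 23.50 m.
Near limit Dn = s·(H − f)/(H + s − 2f) = 5580 × (23502.4 − 35) / (23502.4 + 5580 − 2 × 35) = 5580 × 23467.4 / 29012.4 ≈ 4513.5 mm.
Far limit Df = s·(H − f)/(H − s) = 5580 × (23502.4 − 35) / (23502.4 − 5580) = 5580 × 23467.4 / 17922.4 ≈ 7306.4 mm.
Depth of field = Df − Dn = 7306.4 − 4513.5 ≈ 2792.9 mm ≈ 2.79 m.

2.79 m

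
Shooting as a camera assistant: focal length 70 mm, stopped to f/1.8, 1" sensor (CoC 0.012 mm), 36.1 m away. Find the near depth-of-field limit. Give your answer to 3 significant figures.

31.2 m

Hyperfocal distance H = f²/(N·c) + f = 70²/(1.8 × 0.012) + 70 = 4900/0.0216 + 70 ≈ 226921.9 mm ≈ 226.9 m.
Near limit Dn = s·(H − f)/(H + s − 2f) = 36100 × (226921.9 − 70) / (226921.9 + 36100 − 2 × 70) = 36100 × 226851.9 / 262881.9 ≈ 31152 mm ≈ 31.2 m.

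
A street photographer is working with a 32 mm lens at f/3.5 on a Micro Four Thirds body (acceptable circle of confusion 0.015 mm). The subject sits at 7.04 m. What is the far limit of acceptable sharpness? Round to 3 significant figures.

Hyperfocal distance H = f²/(N·c) + f = 32²/(3.5 × 0.015) + 32 = 1024/0.0525 + 32 ≈ 19536.8 mm ≈ 19.54 m.
Far limit Df = s·(H − f)/(H − s) = 7040 × (19536.8 − 32) / (19536.8 − 7040) = 7040 × 19504.8 / 12496.8 ≈ 10988 mm ≈ 11.0 m.

11.0 m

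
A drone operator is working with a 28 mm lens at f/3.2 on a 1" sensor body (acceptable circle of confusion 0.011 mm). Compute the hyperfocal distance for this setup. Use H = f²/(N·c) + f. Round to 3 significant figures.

22.3 m

Hyperfocal distance H = f²/(N·c) + f = 28²/(3.2 × 0.011) + 28 = 784/0.0352 + 28 ≈ 22300.7 mm ≈ 22.3 m.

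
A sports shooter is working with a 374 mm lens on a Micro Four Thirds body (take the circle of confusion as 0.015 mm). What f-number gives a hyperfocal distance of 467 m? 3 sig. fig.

f/20

Rearrange H = f²/(N·c) + f for N: N = f² / ((H − f)·c).
N = 374² / ((467000 − 374) × 0.015) = 139876 / 6999 ≈ 20.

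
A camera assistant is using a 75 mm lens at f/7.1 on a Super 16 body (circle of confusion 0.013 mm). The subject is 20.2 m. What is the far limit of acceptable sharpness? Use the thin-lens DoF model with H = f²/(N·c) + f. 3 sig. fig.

30.2 m

Hyperfocal distance H = f²/(N·c) + f = 75²/(7.1 × 0.013) + 75 = 5625/0.0923 + 75 ≈ 61017.6 mm ≈ 61.02 m.
Far limit Df = s·(H − f)/(H − s) = 20200 × (61017.6 − 75) / (61017.6 − 20200) = 20200 × 60942.6 / 40817.6 ≈ 30160 mm ≈ 30.2 m.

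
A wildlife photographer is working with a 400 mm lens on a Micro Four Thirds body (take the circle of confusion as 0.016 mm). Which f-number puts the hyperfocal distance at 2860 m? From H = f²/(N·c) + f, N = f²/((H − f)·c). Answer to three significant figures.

Rearrange H = f²/(N·c) + f for N: N = f² / ((H − f)·c).
N = 400² / ((2860000 − 400) × 0.016) = 160000 / 45754 ≈ 3.50.

f/3.50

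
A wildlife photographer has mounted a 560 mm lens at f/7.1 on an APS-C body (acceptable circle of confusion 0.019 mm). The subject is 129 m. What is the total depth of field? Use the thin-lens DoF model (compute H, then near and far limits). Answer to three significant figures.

14.3 m

Hyperfocal distance H = f²/(N·c) + f = 560²/(7.1 × 0.019) + 560 = 313600/0.1349 + 560 ≈ 2325245.0 mm ≈ 2325 m.
Near limit Dn = s·(H − f)/(H + s − 2f) = 129000 × (2325245.0 − 560) / (2325245.0 + 129000 − 2 × 560) = 129000 × 2324685.0 / 2453125.0 ≈ 122246 mm.
Far limit Df = s·(H − f)/(H − s) = 129000 × (2325245.0 − 560) / (2325245.0 − 129000) = 129000 × 2324685.0 / 2196245.0 ≈ 136544 mm.
Depth of field = Df − Dn = 136544 − 122246 ≈ 14298 mm ≈ 14.3 m.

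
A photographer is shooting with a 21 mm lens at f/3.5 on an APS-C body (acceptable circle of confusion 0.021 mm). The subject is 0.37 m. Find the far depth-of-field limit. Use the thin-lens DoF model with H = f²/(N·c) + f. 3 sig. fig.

Hyperfocal distance H = f²/(N·c) + f = 21²/(3.5 × 0.021) + 21 = 441/0.0735 + 21 ≈ 6021.0 mm ≈ 6.021 m.
Far limit Df = s·(H − f)/(H − s) = 370 × (6021.0 − 21) / (6021.0 − 370) = 370 × 6000.0 / 5651.0 ≈ 392.85 mm.

393 mm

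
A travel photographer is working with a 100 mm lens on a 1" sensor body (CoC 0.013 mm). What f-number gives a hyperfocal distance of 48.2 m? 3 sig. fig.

Rearrange H = f²/(N·c) + f for N: N = f² / ((H − f)·c).
N = 100² / ((48200 − 100) × 0.013) = 10000 / 625.3 ≈ 16.

f/16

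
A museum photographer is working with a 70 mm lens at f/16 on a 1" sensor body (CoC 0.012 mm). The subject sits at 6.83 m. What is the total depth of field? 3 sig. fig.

Hyperfocal distance H = f²/(N·c) + f = 70²/(16 × 0.012) + 70 = 4900/0.192 + 70 ≈ 25590.8 mm ≈ 25.59 m.
Near limit Dn = s·(H − f)/(H + s − 2f) = 6830 × (25590.8 − 70) / (25590.8 + 6830 − 2 × 70) = 6830 × 25520.8 / 32280.8 ≈ 5399.7 mm.
Far limit Df = s·(H − f)/(H − s) = 6830 × (25590.8 − 70) / (25590.8 − 6830) = 6830 × 25520.8 / 18760.8 ≈ 9291.0 mm.
Depth of field = Df − Dn = 9291.0 − 5399.7 ≈ 3891.3 mm ≈ 3.89 m.

3.89 m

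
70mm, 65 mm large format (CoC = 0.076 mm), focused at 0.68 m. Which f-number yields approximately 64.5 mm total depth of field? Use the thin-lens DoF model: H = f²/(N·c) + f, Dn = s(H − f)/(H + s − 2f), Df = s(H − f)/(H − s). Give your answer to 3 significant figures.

f/5

Write h = H − f = f²/(N·c). The thin-lens limits are Dn = s·h/(h + (s−f)) and Df = s·h/(h − (s−f)), so DoF = Df − Dn = 2·s·(s−f)·h / (h² − (s−f)²).
That is a quadratic in h: DoF·h² − 2·s·(s−f)·h − DoF·(s−f)² = 0 ⇒ h = (s−f)·(s + √(s² + DoF²)) / DoF = 610 × (680 + √(680² + 64.5²)) / 64.5 = 610 × (680 + 683.052) / 64.5 ≈ 12891 mm.
Then N = f²/(c·h) = 70² / (0.076 × 12891) = 4900 / 979.71 ≈ 5.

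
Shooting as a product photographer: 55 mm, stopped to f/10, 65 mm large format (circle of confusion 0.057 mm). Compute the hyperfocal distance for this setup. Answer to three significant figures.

5.36 m

Hyperfocal distance H = f²/(N·c) + f = 55²/(10 × 0.057) + 55 = 3025/0.57 + 55 ≈ 5362.0 mm ≈ 5.36 m.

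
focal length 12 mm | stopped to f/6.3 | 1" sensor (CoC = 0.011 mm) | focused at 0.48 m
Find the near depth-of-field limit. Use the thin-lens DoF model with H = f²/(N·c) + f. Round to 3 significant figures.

Hyperfocal distance H = f²/(N·c) + f = 12²/(6.3 × 0.011) + 12 = 144/0.0693 + 12 ≈ 2089.9 mm ≈ 2.090 m.
Near limit Dn = s·(H − f)/(H + s − 2f) = 480 × (2089.9 − 12) / (2089.9 + 480 − 2 × 12) = 480 × 2077.9 / 2545.9 ≈ 391.76 mm.

392 mm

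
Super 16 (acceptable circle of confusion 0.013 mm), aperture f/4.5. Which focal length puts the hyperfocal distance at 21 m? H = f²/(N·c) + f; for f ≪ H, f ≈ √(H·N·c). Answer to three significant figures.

35.0 mm

From H = f²/(N·c) + f, with f ≪ H: f ≈ √(H·N·c) = √(21000 × 4.5 × 0.013) = √1228.5 ≈ 35.05 mm.
Exact: f² + N·c·f − N·c·H = 0 ⇒ f = (−N·c + √((N·c)² + 4·N·c·H))/2 = (−0.0585 + √4914.0)/2 ≈ 35.021 mm ≈ 35.0 mm.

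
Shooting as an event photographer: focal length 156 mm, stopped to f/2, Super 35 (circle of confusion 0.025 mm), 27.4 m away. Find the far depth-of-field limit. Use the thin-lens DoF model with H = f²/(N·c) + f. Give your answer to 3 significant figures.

Hyperfocal distance H = f²/(N·c) + f = 156²/(2 × 0.025) + 156 = 24336/0.05 + 156 ≈ 486876.0 mm ≈ 486.9 m.
Far limit Df = s·(H − f)/(H − s) = 27400 × (486876.0 − 156) / (486876.0 − 27400) = 27400 × 486720.0 / 459476.0 ≈ 29025 mm ≈ 29.0 m.

29.0 m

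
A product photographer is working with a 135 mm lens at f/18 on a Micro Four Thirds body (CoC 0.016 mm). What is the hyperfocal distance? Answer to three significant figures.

63.4 m

Hyperfocal distance H = f²/(N·c) + f = 135²/(18 × 0.016) + 135 = 18225/0.288 + 135 ≈ 63416.2 mm ≈ 63.4 m.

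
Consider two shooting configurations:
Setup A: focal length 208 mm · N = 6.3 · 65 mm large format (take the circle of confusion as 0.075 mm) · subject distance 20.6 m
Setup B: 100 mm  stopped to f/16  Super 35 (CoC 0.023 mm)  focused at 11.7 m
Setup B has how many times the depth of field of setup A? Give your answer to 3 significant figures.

1.27

Setup A: H = 208²/(6.3×0.075) + 208 ≈ 91772.0 mm; DoF = Df − Dn = 26502.3 − 16847.9 ≈ 9654.4 mm.
Setup B: H = 100²/(16×0.023) + 100 ≈ 27273.9 mm; DoF = Df − Dn = 20415 − 8200 ≈ 12215 mm.
Ratio = 12215 / 9654.4 ≈ 1.27.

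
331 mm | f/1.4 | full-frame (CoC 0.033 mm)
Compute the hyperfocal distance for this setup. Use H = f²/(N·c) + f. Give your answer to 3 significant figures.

2370 m

Hyperfocal distance H = f²/(N·c) + f = 331²/(1.4 × 0.033) + 331 = 109561/0.0462 + 331 ≈ 2371781.2 mm ≈ 2370 m.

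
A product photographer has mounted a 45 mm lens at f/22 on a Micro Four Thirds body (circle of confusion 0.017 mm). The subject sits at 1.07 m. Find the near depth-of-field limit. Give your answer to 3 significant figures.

Hyperfocal distance H = f²/(N·c) + f = 45²/(22 × 0.017) + 45 = 2025/0.374 + 45 ≈ 5459.4 mm ≈ 5.459 m.
Near limit Dn = s·(H − f)/(H + s − 2f) = 1070 × (5459.4 − 45) / (5459.4 + 1070 − 2 × 45) = 1070 × 5414.4 / 6439.4 ≈ 899.68 mm ≈ 0.900 m.

0.900 m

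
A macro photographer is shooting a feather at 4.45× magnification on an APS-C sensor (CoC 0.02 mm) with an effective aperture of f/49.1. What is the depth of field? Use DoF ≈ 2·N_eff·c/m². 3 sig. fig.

0.0992 mm

At magnification m, DoF ≈ 2·N_eff·c/m² = 2 × 49.1 × 0.02 / 4.45² = 1.964 / 19.8 ≈ 0.0992 mm.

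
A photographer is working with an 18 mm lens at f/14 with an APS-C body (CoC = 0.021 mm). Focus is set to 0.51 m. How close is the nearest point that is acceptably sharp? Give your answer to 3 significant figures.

Hyperfocal distance H = f²/(N·c) + f = 18²/(14 × 0.021) + 18 = 324/0.294 + 18 ≈ 1120.0 mm ≈ 1.120 m.
Near limit Dn = s·(H − f)/(H + s − 2f) = 510 × (1120.0 − 18) / (1120.0 + 510 − 2 × 18) = 510 × 1102.0 / 1594.0 ≈ 352.59 mm.

353 mm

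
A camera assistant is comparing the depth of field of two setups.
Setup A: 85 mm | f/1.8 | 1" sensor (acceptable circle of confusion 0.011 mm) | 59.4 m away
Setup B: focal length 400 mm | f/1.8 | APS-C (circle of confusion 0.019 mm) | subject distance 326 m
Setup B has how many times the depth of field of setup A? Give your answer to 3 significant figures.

Setup A: H = 85²/(1.8×0.011) + 85 ≈ 364984.0 mm; DoF = Df − Dn = 70930 − 51094 ≈ 19836 mm.
Setup B: H = 400²/(1.8×0.019) + 400 ≈ 4678762.6 mm; DoF = Df − Dn = 350386 − 304788 ≈ 45598 mm.
Ratio = 45598 / 19836 ≈ 2.30.

2.30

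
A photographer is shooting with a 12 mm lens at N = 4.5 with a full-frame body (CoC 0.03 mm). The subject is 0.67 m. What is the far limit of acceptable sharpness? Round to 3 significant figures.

Hyperfocal distance H = f²/(N·c) + f = 12²/(4.5 × 0.03) + 12 = 144/0.135 + 12 ≈ 1078.7 mm ≈ 1.079 m.
Far limit Df = s·(H − f)/(H − s) = 670 × (1078.7 − 12) / (1078.7 − 670) = 670 × 1066.7 / 408.7 ≈ 1748.8 mm ≈ 1.75 m.

1.75 m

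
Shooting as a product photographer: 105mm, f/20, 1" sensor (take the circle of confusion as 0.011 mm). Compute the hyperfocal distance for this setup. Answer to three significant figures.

Hyperfocal distance H = f²/(N·c) + f = 105²/(20 × 0.011) + 105 = 11025/0.22 + 105 ≈ 50218.6 mm ≈ 50.2 m.

50.2 m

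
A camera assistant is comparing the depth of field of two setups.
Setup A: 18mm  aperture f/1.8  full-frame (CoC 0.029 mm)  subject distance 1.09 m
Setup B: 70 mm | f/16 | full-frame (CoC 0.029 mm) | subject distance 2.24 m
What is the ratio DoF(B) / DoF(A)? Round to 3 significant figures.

Setup A: H = 18²/(1.8×0.029) + 18 ≈ 6224.9 mm; DoF = Df − Dn = 1317.56 − 929.47 ≈ 388.09 mm.
Setup B: H = 70²/(16×0.029) + 70 ≈ 10630.3 mm; DoF = Df − Dn = 2819.33 − 1858.17 ≈ 961.16 mm.
Ratio = 961.16 / 388.09 ≈ 2.48.

2.48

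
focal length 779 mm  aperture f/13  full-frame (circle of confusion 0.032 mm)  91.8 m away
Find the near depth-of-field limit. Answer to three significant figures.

Hyperfocal distance H = f²/(N·c) + f = 779²/(13 × 0.032) + 779 = 606841/0.416 + 779 ≈ 1459531.4 mm ≈ 1460 m.
Near limit Dn = s·(H − f)/(H + s − 2f) = 91800 × (1459531.4 − 779) / (1459531.4 + 91800 − 2 × 779) = 91800 × 1458752.4 / 1549773.4 ≈ 86408 mm ≈ 86.4 m.

86.4 m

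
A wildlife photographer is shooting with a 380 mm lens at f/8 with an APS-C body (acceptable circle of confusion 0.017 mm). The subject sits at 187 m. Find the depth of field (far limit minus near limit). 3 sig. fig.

Hyperfocal distance H = f²/(N·c) + f = 380²/(8 × 0.017) + 380 = 144400/0.136 + 380 ≈ 1062144.7 mm ≈ 1062 m.
Near limit Dn = s·(H − f)/(H + s − 2f) = 187000 × (1062144.7 − 380) / (1062144.7 + 187000 − 2 × 380) = 187000 × 1061764.7 / 1248384.7 ≈ 159046 mm.
Far limit Df = s·(H − f)/(H − s) = 187000 × (1062144.7 − 380) / (1062144.7 − 187000) = 187000 × 1061764.7 / 875144.7 ≈ 226877 mm.
Depth of field = Df − Dn = 226877 − 159046 ≈ 67831 mm ≈ 67.8 m.

67.8 m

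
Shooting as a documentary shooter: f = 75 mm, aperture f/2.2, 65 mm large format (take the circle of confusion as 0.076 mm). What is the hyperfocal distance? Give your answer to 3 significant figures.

Hyperfocal distance H = f²/(N·c) + f = 75²/(2.2 × 0.076) + 75 = 5625/0.1672 + 75 ≈ 33717.3 mm ≈ 33.7 m.

33.7 m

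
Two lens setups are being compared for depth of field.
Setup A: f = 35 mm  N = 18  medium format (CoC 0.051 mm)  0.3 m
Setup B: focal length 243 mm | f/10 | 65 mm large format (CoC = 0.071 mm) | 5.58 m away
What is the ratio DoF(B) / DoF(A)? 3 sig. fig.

Setup A: H = 35²/(18×0.051) + 35 ≈ 1369.4 mm; DoF = Df − Dn = 374.34 − 250.29 ≈ 124.05 mm.
Setup B: H = 243²/(10×0.071) + 243 ≈ 83410.6 mm; DoF = Df − Dn = 5962.63 − 5243.52 ≈ 719.11 mm.
Ratio = 719.11 / 124.05 ≈ 5.80.

5.80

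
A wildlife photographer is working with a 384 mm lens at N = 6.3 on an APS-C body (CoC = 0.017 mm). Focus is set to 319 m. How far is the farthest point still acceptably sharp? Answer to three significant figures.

Hyperfocal distance H = f²/(N·c) + f = 384²/(6.3 × 0.017) + 384 = 147456/0.1071 + 384 ≈ 1377190.7 mm ≈ 1377 m.
Far limit Df = s·(H − f)/(H − s) = 319000 × (1377190.7 − 384) / (1377190.7 − 319000) = 319000 × 1376806.7 / 1058190.7 ≈ 415049 mm ≈ 415 m.

415 m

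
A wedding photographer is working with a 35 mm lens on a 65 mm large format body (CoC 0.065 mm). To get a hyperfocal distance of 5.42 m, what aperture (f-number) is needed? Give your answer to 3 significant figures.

f/3.50

Rearrange H = f²/(N·c) + f for N: N = f² / ((H − f)·c).
N = 35² / ((5420 − 35) × 0.065) = 1225 / 350.0 ≈ 3.50.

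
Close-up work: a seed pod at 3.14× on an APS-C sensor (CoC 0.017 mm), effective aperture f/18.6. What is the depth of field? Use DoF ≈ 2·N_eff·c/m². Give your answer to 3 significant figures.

At magnification m, DoF ≈ 2·N_eff·c/m² = 2 × 18.6 × 0.017 / 3.14² = 0.6324 / 9.86 ≈ 0.0641 mm.

0.0641 mm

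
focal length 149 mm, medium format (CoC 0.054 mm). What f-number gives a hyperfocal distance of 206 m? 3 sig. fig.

Rearrange H = f²/(N·c) + f for N: N = f² / ((H − f)·c).
N = 149² / ((206000 − 149) × 0.054) = 22201 / 11116 ≈ 2.00.

f/2.00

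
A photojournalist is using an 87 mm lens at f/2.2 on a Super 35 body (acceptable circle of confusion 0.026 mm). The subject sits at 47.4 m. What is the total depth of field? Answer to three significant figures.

Hyperfocal distance H = f²/(N·c) + f = 87²/(2.2 × 0.026) + 87 = 7569/0.0572 + 87 ≈ 132412.2 mm ≈ 132.4 m.
Near limit Dn = s·(H − f)/(H + s − 2f) = 47400 × (132412.2 − 87) / (132412.2 + 47400 − 2 × 87) = 47400 × 132325.2 / 179638.2 ≈ 34916 mm.
Far limit Df = s·(H − f)/(H − s) = 47400 × (132412.2 − 87) / (132412.2 − 47400) = 47400 × 132325.2 / 85012.2 ≈ 73780 mm.
Depth of field = Df − Dn = 73780 − 34916 ≈ 38864 mm ≈ 38.9 m.

38.9 m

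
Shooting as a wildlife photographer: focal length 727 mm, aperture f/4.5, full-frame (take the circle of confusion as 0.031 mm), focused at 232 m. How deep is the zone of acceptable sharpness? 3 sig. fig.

28.4 m

Hyperfocal distance H = f²/(N·c) + f = 727²/(4.5 × 0.031) + 727 = 528529/0.1395 + 727 ≈ 3789465.4 mm ≈ 3789 m.
Near limit Dn = s·(H − f)/(H + s − 2f) = 232000 × (3789465.4 − 727) / (3789465.4 + 232000 − 2 × 727) = 232000 × 3788738.4 / 4020011.4 ≈ 218653 mm.
Far limit Df = s·(H − f)/(H − s) = 232000 × (3789465.4 − 727) / (3789465.4 − 232000) = 232000 × 3788738.4 / 3557465.4 ≈ 247082 mm.
Depth of field = Df − Dn = 247082 − 218653 ≈ 28429 mm ≈ 28.4 m.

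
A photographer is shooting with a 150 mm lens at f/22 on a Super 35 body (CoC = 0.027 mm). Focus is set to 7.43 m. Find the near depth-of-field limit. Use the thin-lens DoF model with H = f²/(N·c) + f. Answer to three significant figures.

Hyperfocal distance H = f²/(N·c) + f = 150²/(22 × 0.027) + 150 = 22500/0.594 + 150 ≈ 38028.8 mm ≈ 38.03 m.
Near limit Dn = s·(H − f)/(H + s − 2f) = 7430 × (38028.8 − 150) / (38028.8 + 7430 − 2 × 150) = 7430 × 37878.8 / 45158.8 ≈ 6232.2 mm ≈ 6.23 m.

6.23 m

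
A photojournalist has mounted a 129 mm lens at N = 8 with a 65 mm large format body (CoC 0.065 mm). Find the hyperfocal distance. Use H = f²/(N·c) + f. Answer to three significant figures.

Hyperfocal distance H = f²/(N·c) + f = 129²/(8 × 0.065) + 129 = 16641/0.52 + 129 ≈ 32130.9 mm ≈ 32.1 m.

32.1 m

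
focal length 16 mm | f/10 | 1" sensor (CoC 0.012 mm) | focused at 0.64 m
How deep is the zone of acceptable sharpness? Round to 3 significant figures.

409 mm

Hyperfocal distance H = f²/(N·c) + f = 16²/(10 × 0.012) + 16 = 256/0.12 + 16 ≈ 2149.3 mm ≈ 2.149 m.
Near limit Dn = s·(H − f)/(H + s − 2f) = 640 × (2149.3 − 16) / (2149.3 + 640 − 2 × 16) = 640 × 2133.3 / 2757.3 ≈ 495.16 mm.
Far limit Df = s·(H − f)/(H − s) = 640 × (2149.3 − 16) / (2149.3 − 640) = 640 × 2133.3 / 1509.3 ≈ 904.59 mm.
Depth of field = Df − Dn = 904.59 − 495.16 ≈ 409.43 mm.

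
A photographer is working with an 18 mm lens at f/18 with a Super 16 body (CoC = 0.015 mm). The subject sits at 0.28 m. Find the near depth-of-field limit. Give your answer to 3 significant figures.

Hyperfocal distance H = f²/(N·c) + f = 18²/(18 × 0.015) + 18 = 324/0.27 + 18 ≈ 1218.0 mm ≈ 1.218 m.
Near limit Dn = s·(H − f)/(H + s − 2f) = 280 × (1218.0 − 18) / (1218.0 + 280 − 2 × 18) = 280 × 1200.0 / 1462.0 ≈ 229.82 mm.

230 mm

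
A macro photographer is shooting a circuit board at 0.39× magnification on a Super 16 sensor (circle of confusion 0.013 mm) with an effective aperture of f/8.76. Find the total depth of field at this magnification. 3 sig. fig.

At magnification m, DoF ≈ 2·N_eff·c/m² = 2 × 8.76 × 0.013 / 0.39² = 0.2278 / 0.1521 ≈ 1.5 mm.

1.50 mm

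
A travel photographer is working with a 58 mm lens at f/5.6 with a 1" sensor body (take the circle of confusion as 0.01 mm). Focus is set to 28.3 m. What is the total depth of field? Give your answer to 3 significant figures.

34.2 m

Hyperfocal distance H = f²/(N·c) + f = 58²/(5.6 × 0.01) + 58 = 3364/0.056 + 58 ≈ 60129.4 mm ≈ 60.13 m.
Near limit Dn = s·(H − f)/(H + s − 2f) = 28300 × (60129.4 − 58) / (60129.4 + 28300 − 2 × 58) = 28300 × 60071.4 / 88313.4 ≈ 19250 mm.
Far limit Df = s·(H − f)/(H − s) = 28300 × (60129.4 − 58) / (60129.4 − 28300) = 28300 × 60071.4 / 31829.4 ≈ 53410 mm.
Depth of field = Df − Dn = 53410 − 19250 ≈ 34160 mm ≈ 34.2 m.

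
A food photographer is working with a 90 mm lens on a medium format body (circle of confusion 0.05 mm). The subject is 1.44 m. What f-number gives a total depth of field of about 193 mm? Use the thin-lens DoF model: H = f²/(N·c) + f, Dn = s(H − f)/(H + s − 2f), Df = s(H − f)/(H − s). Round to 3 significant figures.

Write h = H − f = f²/(N·c). The thin-lens limits are Dn = s·h/(h + (s−f)) and Df = s·h/(h − (s−f)), so DoF = Df − Dn = 2·s·(s−f)·h / (h² − (s−f)²).
That is a quadratic in h: DoF·h² − 2·s·(s−f)·h − DoF·(s−f)² = 0 ⇒ h = (s−f)·(s + √(s² + DoF²)) / DoF = 1350 × (1440 + √(1440² + 193²)) / 193 = 1350 × (1440 + 1452.88) / 193 ≈ 20235 mm.
Then N = f²/(c·h) = 90² / (0.05 × 20235) = 8100 / 1011.8 ≈ 8.01.

f/8.01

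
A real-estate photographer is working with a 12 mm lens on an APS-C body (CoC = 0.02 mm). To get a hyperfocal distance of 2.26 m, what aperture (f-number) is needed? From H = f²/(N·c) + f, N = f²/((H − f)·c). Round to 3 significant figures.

Rearrange H = f²/(N·c) + f for N: N = f² / ((H − f)·c).
N = 12² / ((2260 − 12) × 0.02) = 144 / 44.96 ≈ 3.20.

f/3.20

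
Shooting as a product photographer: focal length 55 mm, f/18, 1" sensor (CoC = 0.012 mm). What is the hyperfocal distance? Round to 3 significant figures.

Hyperfocal distance H = f²/(N·c) + f = 55²/(18 × 0.012) + 55 = 3025/0.216 + 55 ≈ 14059.6 mm ≈ 14.1 m.

14.1 m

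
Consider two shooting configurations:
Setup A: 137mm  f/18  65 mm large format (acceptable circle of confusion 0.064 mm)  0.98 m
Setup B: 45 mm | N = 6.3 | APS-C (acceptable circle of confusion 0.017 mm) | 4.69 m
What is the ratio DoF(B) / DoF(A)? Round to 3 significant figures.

Setup A: H = 137²/(18×0.064) + 137 ≈ 16429.5 mm; DoF = Df − Dn = 1033.47 − 931.79 ≈ 101.68 mm.
Setup B: H = 45²/(6.3×0.017) + 45 ≈ 18952.6 mm; DoF = Df − Dn = 6217.4 − 3765.0 ≈ 2452.4 mm.
Ratio = 2452.4 / 101.68 ≈ 24.1.

24.1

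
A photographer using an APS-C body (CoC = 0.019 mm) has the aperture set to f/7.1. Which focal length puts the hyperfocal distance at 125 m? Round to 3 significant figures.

130 mm

From H = f²/(N·c) + f, with f ≪ H: f ≈ √(H·N·c) = √(125000 × 7.1 × 0.019) = √16862 ≈ 129.9 mm.
The +f correction barely moves this — solving exactly, f² + N·c·f − N·c·H = 0 ⇒ f = (−N·c + √((N·c)² + 4·N·c·H))/2 = (−0.1349 + √67450)/2 ≈ 129.79 mm, so f ≈ 130 mm.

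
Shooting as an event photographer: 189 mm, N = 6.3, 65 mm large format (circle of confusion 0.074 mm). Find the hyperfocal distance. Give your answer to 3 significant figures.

76.8 m

Hyperfocal distance H = f²/(N·c) + f = 189²/(6.3 × 0.074) + 189 = 35721/0.4662 + 189 ≈ 76810.6 mm ≈ 76.8 m.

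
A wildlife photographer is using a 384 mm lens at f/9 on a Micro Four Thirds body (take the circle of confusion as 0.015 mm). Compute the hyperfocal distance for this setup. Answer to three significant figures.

Hyperfocal distance H = f²/(N·c) + f = 384²/(9 × 0.015) + 384 = 147456/0.135 + 384 ≈ 1092650.7 mm ≈ 1090 m.

1090 m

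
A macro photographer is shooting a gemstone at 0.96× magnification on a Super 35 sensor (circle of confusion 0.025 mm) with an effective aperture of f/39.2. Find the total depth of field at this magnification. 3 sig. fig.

At magnification m, DoF ≈ 2·N_eff·c/m² = 2 × 39.2 × 0.025 / 0.96² = 1.96 / 0.9216 ≈ 2.13 mm.

2.13 mm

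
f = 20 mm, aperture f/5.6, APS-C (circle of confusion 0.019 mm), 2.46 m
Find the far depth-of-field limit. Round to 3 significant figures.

7.01 m

Hyperfocal distance H = f²/(N·c) + f = 20²/(5.6 × 0.019) + 20 = 400/0.1064 + 20 ≈ 3779.4 mm ≈ 3.779 m.
Far limit Df = s·(H − f)/(H − s) = 2460 × (3779.4 − 20) / (3779.4 − 2460) = 2460 × 3759.4 / 1319.4 ≈ 7009.3 mm ≈ 7.01 m.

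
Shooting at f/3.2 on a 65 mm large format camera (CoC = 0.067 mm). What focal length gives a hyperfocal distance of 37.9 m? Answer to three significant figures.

90.0 mm

From H = f²/(N·c) + f, with f ≪ H: f ≈ √(H·N·c) = √(37900 × 3.2 × 0.067) = √8125.8 ≈ 90.14 mm.
Exact: f² + N·c·f − N·c·H = 0 ⇒ f = (−N·c + √((N·c)² + 4·N·c·H))/2 = (−0.2144 + √32503)/2 ≈ 90.036 mm ≈ 90.0 mm.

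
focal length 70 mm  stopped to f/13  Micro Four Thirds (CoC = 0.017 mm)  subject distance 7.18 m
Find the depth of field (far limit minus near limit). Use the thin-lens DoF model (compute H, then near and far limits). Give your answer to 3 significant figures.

Hyperfocal distance H = f²/(N·c) + f = 70²/(13 × 0.017) + 70 = 4900/0.221 + 70 ≈ 22241.9 mm ≈ 22.24 m.
Near limit Dn = s·(H − f)/(H + s − 2f) = 7180 × (22241.9 − 70) / (22241.9 + 7180 − 2 × 70) = 7180 × 22171.9 / 29281.9 ≈ 5436.6 mm.
Far limit Df = s·(H − f)/(H − s) = 7180 × (22241.9 − 70) / (22241.9 − 7180) = 7180 × 22171.9 / 15061.9 ≈ 10569.3 mm.
Depth of field = Df − Dn = 10569.3 − 5436.6 ≈ 5132.7 mm ≈ 5.13 m.

5.13 m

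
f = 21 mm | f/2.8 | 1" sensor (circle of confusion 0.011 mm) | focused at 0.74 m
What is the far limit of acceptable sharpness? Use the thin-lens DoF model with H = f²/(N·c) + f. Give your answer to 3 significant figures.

0.779 m

Hyperfocal distance H = f²/(N·c) + f = 21²/(2.8 × 0.011) + 21 = 441/0.0308 + 21 ≈ 14339.2 mm ≈ 14.34 m.
Far limit Df = s·(H − f)/(H − s) = 740 × (14339.2 − 21) / (14339.2 − 740) = 740 × 14318.2 / 13599.2 ≈ 779.12 mm ≈ 0.779 m.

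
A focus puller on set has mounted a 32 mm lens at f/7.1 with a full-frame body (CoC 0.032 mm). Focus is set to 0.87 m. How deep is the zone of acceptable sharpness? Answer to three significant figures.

Hyperfocal distance H = f²/(N·c) + f = 32²/(7.1 × 0.032) + 32 = 1024/0.2272 + 32 ≈ 4539.0 mm ≈ 4.539 m.
Near limit Dn = s·(H − f)/(H + s − 2f) = 870 × (4539.0 − 32) / (4539.0 + 870 − 2 × 32) = 870 × 4507.0 / 5345.0 ≈ 733.60 mm.
Far limit Df = s·(H − f)/(H − s) = 870 × (4539.0 − 32) / (4539.0 − 870) = 870 × 4507.0 / 3669.0 ≈ 1068.71 mm.
Depth of field = Df − Dn = 1068.71 − 733.60 ≈ 335.11 mm.

335 mm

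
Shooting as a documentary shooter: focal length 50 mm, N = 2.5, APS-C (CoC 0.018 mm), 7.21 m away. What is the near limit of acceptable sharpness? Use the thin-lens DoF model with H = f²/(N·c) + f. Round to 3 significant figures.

6.39 m

Hyperfocal distance H = f²/(N·c) + f = 50²/(2.5 × 0.018) + 50 = 2500/0.045 + 50 ≈ 55605.6 mm ≈ 55.61 m.
Near limit Dn = s·(H − f)/(H + s − 2f) = 7210 × (55605.6 − 50) / (55605.6 + 7210 − 2 × 50) = 7210 × 55555.6 / 62715.6 ≈ 6386.9 mm ≈ 6.39 m.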